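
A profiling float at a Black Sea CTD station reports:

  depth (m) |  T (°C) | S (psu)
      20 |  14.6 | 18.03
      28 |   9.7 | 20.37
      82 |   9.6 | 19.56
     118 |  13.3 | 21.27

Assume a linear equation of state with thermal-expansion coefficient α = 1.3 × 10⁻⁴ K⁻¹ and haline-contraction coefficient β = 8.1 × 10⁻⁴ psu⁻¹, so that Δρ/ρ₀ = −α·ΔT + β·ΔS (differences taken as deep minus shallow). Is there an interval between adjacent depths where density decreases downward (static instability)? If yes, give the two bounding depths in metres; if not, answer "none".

28–82 m

Evaluate Δρ/ρ₀ = −αΔT + βΔS across each adjacent pair:
  20–28 m: −αΔT+βΔS = −(1.3 × 10⁻⁴)(-4.9)+(8.1 × 10⁻⁴)(+2.34) = 2.5 × 10⁻³ → stable
  28–82 m: −αΔT+βΔS = −(1.3 × 10⁻⁴)(-0.1)+(8.1 × 10⁻⁴)(-0.81) = -6.4 × 10⁻⁴ → UNSTABLE
  82–118 m: −αΔT+βΔS = −(1.3 × 10⁻⁴)(+3.7)+(8.1 × 10⁻⁴)(+1.71) = 9.0 × 10⁻⁴ → stable
The 28–82 m interval has Δρ < 0: lighter water underlies denser water.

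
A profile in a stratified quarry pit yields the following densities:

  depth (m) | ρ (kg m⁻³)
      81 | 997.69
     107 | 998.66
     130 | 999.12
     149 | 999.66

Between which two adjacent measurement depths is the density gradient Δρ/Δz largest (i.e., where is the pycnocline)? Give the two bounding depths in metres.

81–107 m

Compute the density gradient over each adjacent pair:
  81–107 m: Δρ/Δz = 0.97/26 = 0.037 kg m⁻⁴
  107–130 m: Δρ/Δz = 0.46/23 = 0.020 kg m⁻⁴
  130–149 m: Δρ/Δz = 0.54/19 = 0.028 kg m⁻⁴
The largest gradient is in the 81–107 m interval — the pycnocline.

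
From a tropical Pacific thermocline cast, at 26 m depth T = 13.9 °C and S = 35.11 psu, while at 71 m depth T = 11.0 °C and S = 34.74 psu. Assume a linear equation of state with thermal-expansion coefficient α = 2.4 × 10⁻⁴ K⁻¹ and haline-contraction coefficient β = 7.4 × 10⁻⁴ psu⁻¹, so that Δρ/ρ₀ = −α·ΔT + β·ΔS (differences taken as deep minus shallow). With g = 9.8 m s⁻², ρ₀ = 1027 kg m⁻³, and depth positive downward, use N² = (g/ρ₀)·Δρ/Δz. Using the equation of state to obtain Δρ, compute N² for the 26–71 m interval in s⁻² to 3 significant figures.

9.19 × 10⁻⁵ s⁻²

ΔT = -2.9 K, ΔS = -0.37 psu (deep − shallow).
Δρ/ρ₀ = −αΔT + βΔS = 6.96 × 10⁻⁴ − 2.738 × 10⁻⁴ = 4.222 × 10⁻⁴, so Δρ ≈ 0.4336 kg m⁻³.
N² = (g/ρ₀)·Δρ/Δz = g·(Δρ/ρ₀)/Δz = 9.8 × 4.222 × 10⁻⁴ / 45 = 9.1946 × 10⁻⁵ s⁻² ≈ 9.19 × 10⁻⁵ s⁻².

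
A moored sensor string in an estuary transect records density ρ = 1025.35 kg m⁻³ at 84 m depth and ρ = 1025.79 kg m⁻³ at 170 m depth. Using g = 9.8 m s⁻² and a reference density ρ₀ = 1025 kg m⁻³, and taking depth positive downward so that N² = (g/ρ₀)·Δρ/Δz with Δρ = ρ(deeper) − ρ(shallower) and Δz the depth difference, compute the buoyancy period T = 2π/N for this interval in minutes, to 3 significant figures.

Δρ = 1025.79 − 1025.35 = 0.44 kg m⁻³ over Δz = 170 − 84 = 86 m.
N² = (9.8/1025) × (0.44/86) = 4.8917 × 10⁻⁵ s⁻².
N = √(4.8917 × 10⁻⁵) = 6.9941 × 10⁻³ rad s⁻¹, so T = 2π/N = 898.36 s = 14.973 min ≈ 15.0 min.
N² > 0, so the interval is statically stable.

15.0 min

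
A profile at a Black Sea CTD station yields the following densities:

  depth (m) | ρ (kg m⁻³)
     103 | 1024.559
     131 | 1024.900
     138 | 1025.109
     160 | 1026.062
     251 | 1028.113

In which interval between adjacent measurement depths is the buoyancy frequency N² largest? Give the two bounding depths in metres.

138–160 m

Compute the density gradient over each adjacent pair:
  103–131 m: Δρ/Δz = 0.341/28 = 0.012 kg m⁻⁴
  131–138 m: Δρ/Δz = 0.209/7 = 0.030 kg m⁻⁴
  138–160 m: Δρ/Δz = 0.953/22 = 0.043 kg m⁻⁴
  160–251 m: Δρ/Δz = 2.051/91 = 0.023 kg m⁻⁴
The largest gradient is in the 138–160 m interval — the pycnocline.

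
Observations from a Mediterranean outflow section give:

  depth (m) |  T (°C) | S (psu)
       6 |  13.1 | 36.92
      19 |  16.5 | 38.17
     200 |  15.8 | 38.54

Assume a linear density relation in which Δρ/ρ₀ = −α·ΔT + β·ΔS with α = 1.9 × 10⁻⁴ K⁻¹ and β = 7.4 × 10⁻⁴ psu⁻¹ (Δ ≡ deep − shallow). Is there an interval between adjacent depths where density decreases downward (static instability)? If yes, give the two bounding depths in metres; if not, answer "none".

Evaluate Δρ/ρ₀ = −αΔT + βΔS across each adjacent pair:
  6–19 m: −αΔT+βΔS = −(1.9 × 10⁻⁴)(+3.4)+(7.4 × 10⁻⁴)(+1.25) = 2.8 × 10⁻⁴ → stable
  19–200 m: −αΔT+βΔS = −(1.9 × 10⁻⁴)(-0.7)+(7.4 × 10⁻⁴)(+0.37) = 4.1 × 10⁻⁴ → stable
Every interval has Δρ > 0: the column is stably stratified throughout.

none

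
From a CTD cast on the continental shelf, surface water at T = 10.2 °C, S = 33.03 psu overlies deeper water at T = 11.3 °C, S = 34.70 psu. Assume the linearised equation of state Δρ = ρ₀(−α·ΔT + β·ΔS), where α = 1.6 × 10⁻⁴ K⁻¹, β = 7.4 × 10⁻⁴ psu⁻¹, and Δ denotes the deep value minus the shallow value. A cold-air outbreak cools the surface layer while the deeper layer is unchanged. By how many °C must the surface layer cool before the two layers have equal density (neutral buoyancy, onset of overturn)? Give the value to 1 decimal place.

6.6 °C

Neutral buoyancy requires Δρ = 0, i.e. −α(T_deep − T_surf′) + β(S_deep − S_surf) = 0.
T_surf′ = T_deep − (β/α)·ΔS = 11.3 − (7.4 × 10⁻⁴/1.6 × 10⁻⁴)·(+1.67) = 3.576 °C.
Cooling required: 10.2 − (3.576) = 6.624 °C.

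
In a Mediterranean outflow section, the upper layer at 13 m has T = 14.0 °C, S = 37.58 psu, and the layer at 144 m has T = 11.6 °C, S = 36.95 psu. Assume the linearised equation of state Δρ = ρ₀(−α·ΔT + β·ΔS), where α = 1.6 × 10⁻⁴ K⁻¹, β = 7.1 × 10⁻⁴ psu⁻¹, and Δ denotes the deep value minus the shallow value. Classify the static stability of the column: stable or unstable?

unstable

ΔT = 11.6 − 14.0 = -2.4 K and ΔS = 36.95 − 37.58 = -0.63 psu (deep − shallow).
−αΔT = 3.84 × 10⁻⁴; βΔS = -4.473 × 10⁻⁴; sum Δρ/ρ₀ = -6.33 × 10⁻⁵.
Δρ/ρ₀ < 0, so Δρ < 0: deeper water is lighter → statically unstable; the column would overturn.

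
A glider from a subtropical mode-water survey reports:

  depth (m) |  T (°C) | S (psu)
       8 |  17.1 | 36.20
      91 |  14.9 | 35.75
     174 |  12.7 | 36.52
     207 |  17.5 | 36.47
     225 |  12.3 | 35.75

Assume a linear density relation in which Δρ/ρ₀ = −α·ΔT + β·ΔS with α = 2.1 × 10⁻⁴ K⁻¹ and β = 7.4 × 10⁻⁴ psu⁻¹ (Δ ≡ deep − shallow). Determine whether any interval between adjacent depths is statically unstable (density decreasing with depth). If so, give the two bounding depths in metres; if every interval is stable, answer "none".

174–207 m

Evaluate Δρ/ρ₀ = −αΔT + βΔS across each adjacent pair:
  8–91 m: −αΔT+βΔS = −(2.1 × 10⁻⁴)(-2.2)+(7.4 × 10⁻⁴)(-0.45) = 1.3 × 10⁻⁴ → stable
  91–174 m: −αΔT+βΔS = −(2.1 × 10⁻⁴)(-2.2)+(7.4 × 10⁻⁴)(+0.77) = 1.0 × 10⁻³ → stable
  174–207 m: −αΔT+βΔS = −(2.1 × 10⁻⁴)(+4.8)+(7.4 × 10⁻⁴)(-0.05) = -1.0 × 10⁻³ → UNSTABLE
  207–225 m: −αΔT+βΔS = −(2.1 × 10⁻⁴)(-5.2)+(7.4 × 10⁻⁴)(-0.72) = 5.6 × 10⁻⁴ → stable
The 174–207 m interval has Δρ < 0: lighter water underlies denser water.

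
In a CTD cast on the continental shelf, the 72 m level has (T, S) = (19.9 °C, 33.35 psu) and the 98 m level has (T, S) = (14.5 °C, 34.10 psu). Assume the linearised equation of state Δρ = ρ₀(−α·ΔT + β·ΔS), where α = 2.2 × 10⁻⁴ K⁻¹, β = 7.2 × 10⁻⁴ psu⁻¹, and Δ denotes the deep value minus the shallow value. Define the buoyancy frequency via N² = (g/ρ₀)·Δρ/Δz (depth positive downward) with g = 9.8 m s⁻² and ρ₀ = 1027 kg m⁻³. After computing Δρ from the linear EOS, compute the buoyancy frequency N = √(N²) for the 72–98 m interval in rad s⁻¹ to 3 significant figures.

0.0255 rad s⁻¹

ΔT = -5.4 K, ΔS = +0.75 psu (deep − shallow).
Δρ/ρ₀ = −αΔT + βΔS = 1.188 × 10⁻³ + 5.40 × 10⁻⁴ = 1.728 × 10⁻³, so Δρ ≈ 1.775 kg m⁻³.
N² = (g/ρ₀)·Δρ/Δz = g·(Δρ/ρ₀)/Δz = 9.8 × 1.728 × 10⁻³ / 26 = 6.5132 × 10⁻⁴ s⁻².
N = √(6.5132 × 10⁻⁴) = 0.025521 rad s⁻¹ ≈ 0.0255 rad s⁻¹.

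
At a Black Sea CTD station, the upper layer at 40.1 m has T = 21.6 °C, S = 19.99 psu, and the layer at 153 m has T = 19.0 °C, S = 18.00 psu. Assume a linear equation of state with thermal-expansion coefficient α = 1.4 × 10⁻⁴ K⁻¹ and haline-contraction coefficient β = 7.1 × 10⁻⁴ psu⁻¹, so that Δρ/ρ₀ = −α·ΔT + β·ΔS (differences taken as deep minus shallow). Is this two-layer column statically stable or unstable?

unstable

ΔT = 19.0 − 21.6 = -2.6 K and ΔS = 18.00 − 19.99 = -1.99 psu (deep − shallow).
−αΔT = 3.64 × 10⁻⁴; βΔS = -1.4129 × 10⁻³; sum Δρ/ρ₀ = -1.0489 × 10⁻³.
Δρ/ρ₀ < 0, so Δρ < 0: deeper water is lighter → statically unstable; the column would overturn.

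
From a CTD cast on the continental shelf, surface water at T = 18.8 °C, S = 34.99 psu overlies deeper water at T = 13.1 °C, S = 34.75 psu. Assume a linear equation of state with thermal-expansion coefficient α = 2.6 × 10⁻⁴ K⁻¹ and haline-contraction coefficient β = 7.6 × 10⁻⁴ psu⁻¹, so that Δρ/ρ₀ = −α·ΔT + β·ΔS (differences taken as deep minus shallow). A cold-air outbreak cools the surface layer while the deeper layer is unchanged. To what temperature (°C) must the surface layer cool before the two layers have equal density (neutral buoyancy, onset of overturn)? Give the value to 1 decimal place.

13.8 °C

Neutral buoyancy requires Δρ = 0, i.e. −α(T_deep − T_surf′) + β(S_deep − S_surf) = 0.
T_surf′ = T_deep − (β/α)·ΔS = 13.1 − (7.6 × 10⁻⁴/2.6 × 10⁻⁴)·(-0.24) = 13.802 °C.
Cooling required: 18.8 − (13.802) = 4.998 °C.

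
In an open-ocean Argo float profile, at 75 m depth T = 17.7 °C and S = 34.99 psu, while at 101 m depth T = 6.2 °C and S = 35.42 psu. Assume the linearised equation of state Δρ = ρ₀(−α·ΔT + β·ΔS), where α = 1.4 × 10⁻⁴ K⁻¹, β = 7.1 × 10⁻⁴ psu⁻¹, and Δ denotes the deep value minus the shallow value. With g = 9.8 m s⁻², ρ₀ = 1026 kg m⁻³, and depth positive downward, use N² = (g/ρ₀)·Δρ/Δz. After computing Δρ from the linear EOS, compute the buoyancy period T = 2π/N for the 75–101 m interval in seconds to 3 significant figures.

234 s

ΔT = -11.5 K, ΔS = +0.43 psu (deep − shallow).
Δρ/ρ₀ = −αΔT + βΔS = 1.61 × 10⁻³ + 3.053 × 10⁻⁴ = 1.9153 × 10⁻³, so Δρ ≈ 1.965 kg m⁻³.
N² = (g/ρ₀)·Δρ/Δz = g·(Δρ/ρ₀)/Δz = 9.8 × 1.9153 × 10⁻³ / 26 = 7.2192 × 10⁻⁴ s⁻².
N = √(7.2192 × 10⁻⁴) = 0.026869 rad s⁻¹ → T = 2π/N = 233.85 s ≈ 234 s.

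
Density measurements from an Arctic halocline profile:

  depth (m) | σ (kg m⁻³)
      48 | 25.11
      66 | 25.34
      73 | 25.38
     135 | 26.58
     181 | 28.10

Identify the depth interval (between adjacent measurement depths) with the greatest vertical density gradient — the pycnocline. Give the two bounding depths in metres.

135–181 m

Compute the density gradient over each adjacent pair:
  48–66 m: Δρ/Δz = 0.23/18 = 0.013 kg m⁻⁴
  66–73 m: Δρ/Δz = 0.04/7 = 5.7 × 10⁻³ kg m⁻⁴
  73–135 m: Δρ/Δz = 1.20/62 = 0.019 kg m⁻⁴
  135–181 m: Δρ/Δz = 1.52/46 = 0.033 kg m⁻⁴
The largest gradient is in the 135–181 m interval — the pycnocline.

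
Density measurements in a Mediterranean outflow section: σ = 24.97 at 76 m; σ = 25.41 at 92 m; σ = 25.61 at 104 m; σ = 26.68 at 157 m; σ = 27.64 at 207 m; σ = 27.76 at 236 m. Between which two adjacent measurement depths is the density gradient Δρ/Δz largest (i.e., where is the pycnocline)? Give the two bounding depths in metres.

76–92 m

Compute the density gradient over each adjacent pair:
  76–92 m: Δρ/Δz = 0.44/16 = 0.028 kg m⁻⁴
  92–104 m: Δρ/Δz = 0.20/12 = 0.017 kg m⁻⁴
  104–157 m: Δρ/Δz = 1.07/53 = 0.020 kg m⁻⁴
  157–207 m: Δρ/Δz = 0.96/50 = 0.019 kg m⁻⁴
  207–236 m: Δρ/Δz = 0.12/29 = 4.1 × 10⁻³ kg m⁻⁴
The largest gradient is in the 76–92 m interval — the pycnocline.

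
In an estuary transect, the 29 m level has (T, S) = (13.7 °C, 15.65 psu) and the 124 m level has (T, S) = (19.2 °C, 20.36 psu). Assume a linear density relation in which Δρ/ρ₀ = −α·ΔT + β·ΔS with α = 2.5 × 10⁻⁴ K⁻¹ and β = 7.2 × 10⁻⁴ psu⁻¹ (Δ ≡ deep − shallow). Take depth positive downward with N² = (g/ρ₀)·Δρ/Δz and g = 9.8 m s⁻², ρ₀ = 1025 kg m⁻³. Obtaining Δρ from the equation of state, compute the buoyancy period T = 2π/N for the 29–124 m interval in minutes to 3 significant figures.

7.26 min

ΔT = +5.5 K, ΔS = +4.71 psu (deep − shallow).
Δρ/ρ₀ = −αΔT + βΔS = -1.375 × 10⁻³ + 3.3912 × 10⁻³ = 2.0162 × 10⁻³, so Δρ ≈ 2.067 kg m⁻³.
N² = (g/ρ₀)·Δρ/Δz = g·(Δρ/ρ₀)/Δz = 9.8 × 2.0162 × 10⁻³ / 95 = 2.0799 × 10⁻⁴ s⁻².
N = √(2.0799 × 10⁻⁴) = 0.014422 rad s⁻¹ → T = 2π/N = 435.67 s = 7.2612 min ≈ 7.26 min.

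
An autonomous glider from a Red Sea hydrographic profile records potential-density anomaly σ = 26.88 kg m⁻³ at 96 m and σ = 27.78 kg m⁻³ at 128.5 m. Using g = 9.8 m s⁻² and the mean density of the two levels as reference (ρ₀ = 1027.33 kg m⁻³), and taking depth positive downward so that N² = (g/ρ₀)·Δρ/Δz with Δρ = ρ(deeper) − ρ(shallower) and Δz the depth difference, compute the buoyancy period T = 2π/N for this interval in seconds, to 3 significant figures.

Δρ = 1027.78 − 1026.88 = 0.90 kg m⁻³ over Δz = 128.5 − 96 = 32.5 m.
N² = (9.8/1027.33) × (0.90/32.5) = 2.6416 × 10⁻⁴ s⁻².
N = √(2.6416 × 10⁻⁴) = 0.016253 rad s⁻¹, so T = 2π/N = 386.59 s ≈ 387 s.

387 s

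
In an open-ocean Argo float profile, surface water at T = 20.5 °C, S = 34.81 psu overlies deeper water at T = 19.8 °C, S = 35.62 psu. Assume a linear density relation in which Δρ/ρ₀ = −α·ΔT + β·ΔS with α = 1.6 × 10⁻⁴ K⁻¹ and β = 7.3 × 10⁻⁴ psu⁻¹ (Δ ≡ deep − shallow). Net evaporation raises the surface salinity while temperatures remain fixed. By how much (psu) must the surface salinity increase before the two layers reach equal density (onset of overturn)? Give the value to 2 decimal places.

0.96 psu

Neutral buoyancy requires −α(T_deep − T_surf) + β(S_deep − S_surf′) = 0.
S_surf′ = S_deep − (α/β)·ΔT = 35.62 − (1.6 × 10⁻⁴/7.3 × 10⁻⁴)·(-0.7) = 35.7734 psu.
Increase required: 35.7734 − 34.81 = 0.9634 psu.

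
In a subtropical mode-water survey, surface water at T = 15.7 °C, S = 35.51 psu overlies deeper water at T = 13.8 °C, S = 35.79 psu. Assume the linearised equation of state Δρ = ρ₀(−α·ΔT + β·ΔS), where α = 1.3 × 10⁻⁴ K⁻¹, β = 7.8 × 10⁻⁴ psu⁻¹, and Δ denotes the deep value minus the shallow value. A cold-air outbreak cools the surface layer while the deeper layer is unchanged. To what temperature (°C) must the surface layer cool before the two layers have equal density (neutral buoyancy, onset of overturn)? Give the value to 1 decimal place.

Neutral buoyancy requires Δρ = 0, i.e. −α(T_deep − T_surf′) + β(S_deep − S_surf) = 0.
T_surf′ = T_deep − (β/α)·ΔS = 13.8 − (7.8 × 10⁻⁴/1.3 × 10⁻⁴)·(+0.28) = 12.120 °C.
Cooling required: 15.7 − (12.120) = 3.580 °C.

12.1 °C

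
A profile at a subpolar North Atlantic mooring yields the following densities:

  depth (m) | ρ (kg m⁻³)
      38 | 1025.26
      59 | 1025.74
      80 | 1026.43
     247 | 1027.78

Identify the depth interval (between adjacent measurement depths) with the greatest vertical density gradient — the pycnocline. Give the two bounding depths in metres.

59–80 m

Compute the density gradient over each adjacent pair:
  38–59 m: Δρ/Δz = 0.48/21 = 0.023 kg m⁻⁴
  59–80 m: Δρ/Δz = 0.69/21 = 0.033 kg m⁻⁴
  80–247 m: Δρ/Δz = 1.35/167 = 8.1 × 10⁻³ kg m⁻⁴
The largest gradient is in the 59–80 m interval — the pycnocline.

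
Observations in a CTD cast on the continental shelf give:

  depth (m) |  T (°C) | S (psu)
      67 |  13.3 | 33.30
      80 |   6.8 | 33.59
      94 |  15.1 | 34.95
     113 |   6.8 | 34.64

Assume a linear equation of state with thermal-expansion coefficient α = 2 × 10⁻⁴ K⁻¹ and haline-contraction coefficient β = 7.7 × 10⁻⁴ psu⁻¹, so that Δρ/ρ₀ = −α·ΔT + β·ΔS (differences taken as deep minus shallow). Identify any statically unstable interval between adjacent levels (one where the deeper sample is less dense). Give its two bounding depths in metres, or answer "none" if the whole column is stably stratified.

Evaluate Δρ/ρ₀ = −αΔT + βΔS across each adjacent pair:
  67–80 m: −αΔT+βΔS = −(2 × 10⁻⁴)(-6.5)+(7.7 × 10⁻⁴)(+0.29) = 1.5 × 10⁻³ → stable
  80–94 m: −αΔT+βΔS = −(2 × 10⁻⁴)(+8.3)+(7.7 × 10⁻⁴)(+1.36) = -6.1 × 10⁻⁴ → UNSTABLE
  94–113 m: −αΔT+βΔS = −(2 × 10⁻⁴)(-8.3)+(7.7 × 10⁻⁴)(-0.31) = 1.4 × 10⁻³ → stable
The 80–94 m interval has Δρ < 0: lighter water underlies denser water.

80–94 m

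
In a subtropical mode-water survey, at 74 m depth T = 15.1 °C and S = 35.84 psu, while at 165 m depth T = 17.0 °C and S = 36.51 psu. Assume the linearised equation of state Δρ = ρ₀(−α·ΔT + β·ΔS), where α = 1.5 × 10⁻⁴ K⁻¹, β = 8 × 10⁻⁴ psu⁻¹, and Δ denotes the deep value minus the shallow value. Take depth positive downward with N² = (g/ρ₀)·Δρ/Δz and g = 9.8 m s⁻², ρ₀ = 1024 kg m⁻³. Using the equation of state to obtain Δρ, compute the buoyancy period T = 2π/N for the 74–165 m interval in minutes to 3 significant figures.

ΔT = +1.9 K, ΔS = +0.67 psu (deep − shallow).
Δρ/ρ₀ = −αΔT + βΔS = -2.85 × 10⁻⁴ + 5.36 × 10⁻⁴ = 2.51 × 10⁻⁴, so Δρ ≈ 0.2570 kg m⁻³.
N² = (g/ρ₀)·Δρ/Δz = g·(Δρ/ρ₀)/Δz = 9.8 × 2.51 × 10⁻⁴ / 91 = 2.7031 × 10⁻⁵ s⁻².
N = √(2.7031 × 10⁻⁵) = 5.1991 × 10⁻³ rad s⁻¹ → T = 2π/N = 1.2085 × 10³ s = 20.142 min ≈ 20.1 min.

20.1 min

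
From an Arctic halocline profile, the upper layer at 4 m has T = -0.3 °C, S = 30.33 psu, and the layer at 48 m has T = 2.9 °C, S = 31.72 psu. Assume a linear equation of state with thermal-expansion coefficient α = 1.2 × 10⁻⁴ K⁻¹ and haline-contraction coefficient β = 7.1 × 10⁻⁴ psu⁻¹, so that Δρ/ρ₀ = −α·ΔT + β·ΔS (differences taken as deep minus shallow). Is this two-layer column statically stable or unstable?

ΔT = 2.9 − -0.3 = +3.2 K and ΔS = 31.72 − 30.33 = +1.39 psu (deep − shallow).
−αΔT = -3.84 × 10⁻⁴; βΔS = 9.869 × 10⁻⁴; sum Δρ/ρ₀ = 6.029 × 10⁻⁴.
Δρ/ρ₀ > 0, so Δρ > 0: deeper water is denser → statically stable.

stable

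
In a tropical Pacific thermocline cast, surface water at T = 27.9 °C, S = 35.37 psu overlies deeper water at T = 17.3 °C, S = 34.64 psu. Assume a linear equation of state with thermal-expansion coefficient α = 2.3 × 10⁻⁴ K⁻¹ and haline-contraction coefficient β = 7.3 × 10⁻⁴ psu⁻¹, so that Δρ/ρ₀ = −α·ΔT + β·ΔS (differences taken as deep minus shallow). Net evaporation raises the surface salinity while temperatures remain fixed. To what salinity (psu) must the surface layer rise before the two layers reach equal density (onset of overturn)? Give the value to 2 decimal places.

37.98 psu

Neutral buoyancy requires −α(T_deep − T_surf) + β(S_deep − S_surf′) = 0.
S_surf′ = S_deep − (α/β)·ΔT = 34.64 − (2.3 × 10⁻⁴/7.3 × 10⁻⁴)·(-10.6) = 37.9797 psu.
Increase required: 37.9797 − 35.37 = 2.6097 psu.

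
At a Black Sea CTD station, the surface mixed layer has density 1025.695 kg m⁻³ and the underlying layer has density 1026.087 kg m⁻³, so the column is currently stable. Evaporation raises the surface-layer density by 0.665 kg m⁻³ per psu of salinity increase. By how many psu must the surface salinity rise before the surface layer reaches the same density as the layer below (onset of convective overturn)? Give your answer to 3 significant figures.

Density deficit of the surface layer: 1026.087 − 1025.695 = 0.392 kg m⁻³.
Required change = 0.392 / 0.665 = 0.589 psu.

0.589 psu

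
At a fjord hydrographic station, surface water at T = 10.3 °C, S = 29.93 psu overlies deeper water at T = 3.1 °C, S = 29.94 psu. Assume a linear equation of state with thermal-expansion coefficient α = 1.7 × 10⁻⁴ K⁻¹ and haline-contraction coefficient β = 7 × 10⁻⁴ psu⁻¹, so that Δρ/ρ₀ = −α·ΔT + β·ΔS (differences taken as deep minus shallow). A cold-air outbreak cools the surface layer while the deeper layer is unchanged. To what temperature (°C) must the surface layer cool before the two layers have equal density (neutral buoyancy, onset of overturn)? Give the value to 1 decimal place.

Neutral buoyancy requires Δρ = 0, i.e. −α(T_deep − T_surf′) + β(S_deep − S_surf) = 0.
T_surf′ = T_deep − (β/α)·ΔS = 3.1 − (7 × 10⁻⁴/1.7 × 10⁻⁴)·(+0.01) = 3.059 °C.
Cooling required: 10.3 − (3.059) = 7.241 °C.

3.1 °C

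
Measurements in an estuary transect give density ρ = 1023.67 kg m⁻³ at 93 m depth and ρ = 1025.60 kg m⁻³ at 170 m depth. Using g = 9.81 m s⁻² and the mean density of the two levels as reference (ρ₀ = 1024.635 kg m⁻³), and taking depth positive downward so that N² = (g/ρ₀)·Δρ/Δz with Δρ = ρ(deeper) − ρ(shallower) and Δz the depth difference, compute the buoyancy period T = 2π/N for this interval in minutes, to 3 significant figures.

6.76 min

Δρ = 1025.60 − 1023.67 = 1.93 kg m⁻³ over Δz = 170 − 93 = 77 m.
N² = (9.81/1024.635) × (1.93/77) = 2.3998 × 10⁻⁴ s⁻².
N = √(2.3998 × 10⁻⁴) = 0.015491 rad s⁻¹, so T = 2π/N = 405.60 s = 6.7600 min ≈ 6.76 min.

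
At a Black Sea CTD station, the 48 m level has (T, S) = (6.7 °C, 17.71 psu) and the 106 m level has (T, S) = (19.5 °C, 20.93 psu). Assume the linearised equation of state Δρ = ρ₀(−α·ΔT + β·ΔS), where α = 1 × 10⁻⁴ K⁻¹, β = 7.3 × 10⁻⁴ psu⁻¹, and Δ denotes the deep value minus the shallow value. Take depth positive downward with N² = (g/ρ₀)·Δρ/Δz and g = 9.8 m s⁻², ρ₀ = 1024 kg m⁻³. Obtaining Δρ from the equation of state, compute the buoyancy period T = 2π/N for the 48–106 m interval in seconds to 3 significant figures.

ΔT = +12.8 K, ΔS = +3.22 psu (deep − shallow).
Δρ/ρ₀ = −αΔT + βΔS = -1.28 × 10⁻³ + 2.3506 × 10⁻³ = 1.0706 × 10⁻³, so Δρ ≈ 1.096 kg m⁻³.
N² = (g/ρ₀)·Δρ/Δz = g·(Δρ/ρ₀)/Δz = 9.8 × 1.0706 × 10⁻³ / 58 = 1.8089 × 10⁻⁴ s⁻².
N = √(1.8089 × 10⁻⁴) = 0.013450 rad s⁻¹ → T = 2π/N = 467.15 s ≈ 467 s.

467 s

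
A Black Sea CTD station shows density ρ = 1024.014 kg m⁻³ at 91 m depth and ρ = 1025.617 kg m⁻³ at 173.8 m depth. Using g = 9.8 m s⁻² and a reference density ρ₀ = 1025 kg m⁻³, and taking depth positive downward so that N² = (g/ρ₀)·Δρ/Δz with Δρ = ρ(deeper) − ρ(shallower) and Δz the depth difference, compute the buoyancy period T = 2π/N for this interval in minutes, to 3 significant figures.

7.70 min

Δρ = 1025.617 − 1024.014 = 1.603 kg m⁻³ over Δz = 173.8 − 91 = 82.8 m.
N² = (9.8/1025) × (1.603/82.8) = 1.8510 × 10⁻⁴ s⁻².
N = √(1.8510 × 10⁻⁴) = 0.013605 rad s⁻¹, so T = 2π/N = 461.83 s = 7.6972 min ≈ 7.70 min.
N² > 0, so the interval is statically stable.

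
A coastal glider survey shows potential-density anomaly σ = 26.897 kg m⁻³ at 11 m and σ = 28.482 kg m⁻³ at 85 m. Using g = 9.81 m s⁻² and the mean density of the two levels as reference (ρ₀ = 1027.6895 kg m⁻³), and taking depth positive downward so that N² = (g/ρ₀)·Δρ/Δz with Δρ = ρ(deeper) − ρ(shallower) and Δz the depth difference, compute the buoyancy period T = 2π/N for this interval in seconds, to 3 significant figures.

Δρ = 1028.482 − 1026.897 = 1.585 kg m⁻³ over Δz = 85 − 11 = 74 m.
N² = (9.81/1027.6895) × (1.585/74) = 2.0446 × 10⁻⁴ s⁻².
N = √(2.0446 × 10⁻⁴) = 0.014299 rad s⁻¹, so T = 2π/N = 439.41 s ≈ 439 s.

439 s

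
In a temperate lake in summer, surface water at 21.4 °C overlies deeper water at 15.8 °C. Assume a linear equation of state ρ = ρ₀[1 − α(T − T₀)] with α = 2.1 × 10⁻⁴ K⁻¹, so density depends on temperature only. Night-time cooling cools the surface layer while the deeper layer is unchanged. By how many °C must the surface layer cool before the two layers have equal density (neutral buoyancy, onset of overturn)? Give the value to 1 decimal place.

With temperature the only control, equal density requires T_surf′ = T_deep.
T_surf′ = 15.8 °C.
Cooling required: 21.4 − 15.8 = 5.6 °C.

5.6 °C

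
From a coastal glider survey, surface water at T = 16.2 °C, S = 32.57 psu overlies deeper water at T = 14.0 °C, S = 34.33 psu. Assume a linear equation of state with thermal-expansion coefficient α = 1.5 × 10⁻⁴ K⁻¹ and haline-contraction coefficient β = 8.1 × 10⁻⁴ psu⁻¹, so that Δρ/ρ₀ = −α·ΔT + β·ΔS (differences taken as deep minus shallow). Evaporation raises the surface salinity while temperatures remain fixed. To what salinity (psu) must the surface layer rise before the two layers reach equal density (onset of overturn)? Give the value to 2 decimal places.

34.74 psu

Neutral buoyancy requires −α(T_deep − T_surf) + β(S_deep − S_surf′) = 0.
S_surf′ = S_deep − (α/β)·ΔT = 34.33 − (1.5 × 10⁻⁴/8.1 × 10⁻⁴)·(-2.2) = 34.7374 psu.
Increase required: 34.7374 − 32.57 = 2.1674 psu.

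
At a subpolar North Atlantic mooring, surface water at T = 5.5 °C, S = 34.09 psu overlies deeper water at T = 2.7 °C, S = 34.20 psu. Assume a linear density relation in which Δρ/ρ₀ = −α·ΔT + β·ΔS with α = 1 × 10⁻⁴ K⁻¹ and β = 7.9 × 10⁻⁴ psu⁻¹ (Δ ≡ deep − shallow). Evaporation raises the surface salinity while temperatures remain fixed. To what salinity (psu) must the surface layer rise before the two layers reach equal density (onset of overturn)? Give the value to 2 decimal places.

34.55 psu

Neutral buoyancy requires −α(T_deep − T_surf) + β(S_deep − S_surf′) = 0.
S_surf′ = S_deep − (α/β)·ΔT = 34.20 − (1 × 10⁻⁴/7.9 × 10⁻⁴)·(-2.8) = 34.5544 psu.
Increase required: 34.5544 − 34.09 = 0.4644 psu.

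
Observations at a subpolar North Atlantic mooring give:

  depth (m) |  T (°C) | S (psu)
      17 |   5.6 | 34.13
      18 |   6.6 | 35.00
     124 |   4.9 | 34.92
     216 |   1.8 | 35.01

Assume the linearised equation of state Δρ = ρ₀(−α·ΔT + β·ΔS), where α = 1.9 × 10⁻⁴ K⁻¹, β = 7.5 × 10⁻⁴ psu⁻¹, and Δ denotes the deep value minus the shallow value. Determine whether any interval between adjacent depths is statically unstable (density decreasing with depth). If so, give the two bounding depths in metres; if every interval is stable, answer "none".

Evaluate Δρ/ρ₀ = −αΔT + βΔS across each adjacent pair:
  17–18 m: −αΔT+βΔS = −(1.9 × 10⁻⁴)(+1.0)+(7.5 × 10⁻⁴)(+0.87) = 4.6 × 10⁻⁴ → stable
  18–124 m: −αΔT+βΔS = −(1.9 × 10⁻⁴)(-1.7)+(7.5 × 10⁻⁴)(-0.08) = 2.6 × 10⁻⁴ → stable
  124–216 m: −αΔT+βΔS = −(1.9 × 10⁻⁴)(-3.1)+(7.5 × 10⁻⁴)(+0.09) = 6.6 × 10⁻⁴ → stable
Every interval has Δρ > 0: the column is stably stratified throughout.

none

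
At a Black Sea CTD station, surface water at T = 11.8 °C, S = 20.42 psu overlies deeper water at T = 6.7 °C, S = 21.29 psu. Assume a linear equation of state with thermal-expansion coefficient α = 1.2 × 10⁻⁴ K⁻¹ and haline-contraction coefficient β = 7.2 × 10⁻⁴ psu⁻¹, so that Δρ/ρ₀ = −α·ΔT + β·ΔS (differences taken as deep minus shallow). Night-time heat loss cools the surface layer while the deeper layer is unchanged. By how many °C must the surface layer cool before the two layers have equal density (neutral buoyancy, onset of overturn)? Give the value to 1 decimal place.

10.3 °C

Neutral buoyancy requires Δρ = 0, i.e. −α(T_deep − T_surf′) + β(S_deep − S_surf) = 0.
T_surf′ = T_deep − (β/α)·ΔS = 6.7 − (7.2 × 10⁻⁴/1.2 × 10⁻⁴)·(+0.87) = 1.480 °C.
Cooling required: 11.8 − (1.480) = 10.320 °C.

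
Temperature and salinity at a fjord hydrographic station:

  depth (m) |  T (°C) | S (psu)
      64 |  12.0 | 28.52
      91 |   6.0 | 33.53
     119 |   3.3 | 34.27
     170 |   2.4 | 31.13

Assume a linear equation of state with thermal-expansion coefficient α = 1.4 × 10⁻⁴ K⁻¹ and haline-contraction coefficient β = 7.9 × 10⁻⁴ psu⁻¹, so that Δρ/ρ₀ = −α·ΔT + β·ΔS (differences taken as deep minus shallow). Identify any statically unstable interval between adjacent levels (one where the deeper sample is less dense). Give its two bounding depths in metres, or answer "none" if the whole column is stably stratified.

119–170 m

Evaluate Δρ/ρ₀ = −αΔT + βΔS across each adjacent pair:
  64–91 m: −αΔT+βΔS = −(1.4 × 10⁻⁴)(-6.0)+(7.9 × 10⁻⁴)(+5.01) = 4.8 × 10⁻³ → stable
  91–119 m: −αΔT+βΔS = −(1.4 × 10⁻⁴)(-2.7)+(7.9 × 10⁻⁴)(+0.74) = 9.6 × 10⁻⁴ → stable
  119–170 m: −αΔT+βΔS = −(1.4 × 10⁻⁴)(-0.9)+(7.9 × 10⁻⁴)(-3.14) = -2.4 × 10⁻³ → UNSTABLE
The 119–170 m interval has Δρ < 0: lighter water underlies denser water.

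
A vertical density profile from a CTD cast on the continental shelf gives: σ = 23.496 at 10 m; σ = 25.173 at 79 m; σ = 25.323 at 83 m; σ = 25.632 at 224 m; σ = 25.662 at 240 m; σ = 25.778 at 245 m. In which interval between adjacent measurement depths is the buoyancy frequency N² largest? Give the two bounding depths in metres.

79–83 m

Compute the density gradient over each adjacent pair:
  10–79 m: Δρ/Δz = 1.677/69 = 0.024 kg m⁻⁴
  79–83 m: Δρ/Δz = 0.150/4 = 0.037 kg m⁻⁴
  83–224 m: Δρ/Δz = 0.309/141 = 2.2 × 10⁻³ kg m⁻⁴
  224–240 m: Δρ/Δz = 0.030/16 = 1.9 × 10⁻³ kg m⁻⁴
  240–245 m: Δρ/Δz = 0.116/5 = 0.023 kg m⁻⁴
The largest gradient is in the 79–83 m interval — the pycnocline.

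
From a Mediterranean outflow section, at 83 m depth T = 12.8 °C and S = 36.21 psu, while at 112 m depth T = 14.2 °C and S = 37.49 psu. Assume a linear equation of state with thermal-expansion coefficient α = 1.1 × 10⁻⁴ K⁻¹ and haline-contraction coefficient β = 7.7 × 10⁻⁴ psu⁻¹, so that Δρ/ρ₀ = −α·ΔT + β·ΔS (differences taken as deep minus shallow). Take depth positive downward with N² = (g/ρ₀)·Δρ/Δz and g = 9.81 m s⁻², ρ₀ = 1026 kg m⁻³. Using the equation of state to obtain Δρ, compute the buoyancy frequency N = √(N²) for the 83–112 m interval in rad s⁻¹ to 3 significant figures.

0.0168 rad s⁻¹

ΔT = +1.4 K, ΔS = +1.28 psu (deep − shallow).
Δρ/ρ₀ = −αΔT + βΔS = -1.54 × 10⁻⁴ + 9.856 × 10⁻⁴ = 8.316 × 10⁻⁴, so Δρ ≈ 0.8532 kg m⁻³.
N² = (g/ρ₀)·Δρ/Δz = g·(Δρ/ρ₀)/Δz = 9.81 × 8.316 × 10⁻⁴ / 29 = 2.8131 × 10⁻⁴ s⁻².
N = √(2.8131 × 10⁻⁴) = 0.016772 rad s⁻¹ ≈ 0.0168 rad s⁻¹.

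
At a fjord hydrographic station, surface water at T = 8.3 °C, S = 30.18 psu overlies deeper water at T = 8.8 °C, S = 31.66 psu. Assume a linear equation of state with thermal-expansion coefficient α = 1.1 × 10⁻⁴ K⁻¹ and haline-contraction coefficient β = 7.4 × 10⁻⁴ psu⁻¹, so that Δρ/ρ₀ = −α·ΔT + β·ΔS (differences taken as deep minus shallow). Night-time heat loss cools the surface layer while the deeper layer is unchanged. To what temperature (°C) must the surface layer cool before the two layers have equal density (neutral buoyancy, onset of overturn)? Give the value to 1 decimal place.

-1.2 °C

Neutral buoyancy requires Δρ = 0, i.e. −α(T_deep − T_surf′) + β(S_deep − S_surf) = 0.
T_surf′ = T_deep − (β/α)·ΔS = 8.8 − (7.4 × 10⁻⁴/1.1 × 10⁻⁴)·(+1.48) = -1.156 °C.
Cooling required: 8.3 − (-1.156) = 9.456 °C.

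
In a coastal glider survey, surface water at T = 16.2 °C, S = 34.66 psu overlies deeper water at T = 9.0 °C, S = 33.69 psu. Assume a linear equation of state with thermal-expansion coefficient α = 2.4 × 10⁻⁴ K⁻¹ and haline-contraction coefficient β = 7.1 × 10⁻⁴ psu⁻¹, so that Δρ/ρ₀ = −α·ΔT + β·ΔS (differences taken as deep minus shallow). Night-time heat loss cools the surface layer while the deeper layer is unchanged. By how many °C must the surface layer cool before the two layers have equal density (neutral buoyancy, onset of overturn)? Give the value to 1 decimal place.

4.3 °C

Neutral buoyancy requires Δρ = 0, i.e. −α(T_deep − T_surf′) + β(S_deep − S_surf) = 0.
T_surf′ = T_deep − (β/α)·ΔS = 9.0 − (7.1 × 10⁻⁴/2.4 × 10⁻⁴)·(-0.97) = 11.870 °C.
Cooling required: 16.2 − (11.870) = 4.330 °C.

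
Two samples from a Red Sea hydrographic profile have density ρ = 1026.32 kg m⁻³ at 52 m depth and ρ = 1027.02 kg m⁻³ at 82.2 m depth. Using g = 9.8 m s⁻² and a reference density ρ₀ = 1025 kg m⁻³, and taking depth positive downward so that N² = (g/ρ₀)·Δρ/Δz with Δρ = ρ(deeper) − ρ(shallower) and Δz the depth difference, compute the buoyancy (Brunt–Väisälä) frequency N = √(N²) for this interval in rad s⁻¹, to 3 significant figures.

Δρ = 1027.02 − 1026.32 = 0.70 kg m⁻³ over Δz = 82.2 − 52 = 30.2 m.
N² = (9.8/1025) × (0.70/30.2) = 2.2161 × 10⁻⁴ s⁻².
N = √(2.2161 × 10⁻⁴) = 0.014887 rad s⁻¹ ≈ 0.0149 rad s⁻¹.

0.0149 rad s⁻¹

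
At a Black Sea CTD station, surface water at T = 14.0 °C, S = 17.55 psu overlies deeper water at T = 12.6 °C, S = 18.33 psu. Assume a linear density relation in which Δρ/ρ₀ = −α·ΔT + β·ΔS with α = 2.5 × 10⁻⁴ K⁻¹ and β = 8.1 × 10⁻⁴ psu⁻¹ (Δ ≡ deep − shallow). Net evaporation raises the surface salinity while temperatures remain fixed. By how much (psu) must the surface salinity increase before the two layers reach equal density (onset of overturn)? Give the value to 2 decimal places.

Neutral buoyancy requires −α(T_deep − T_surf) + β(S_deep − S_surf′) = 0.
S_surf′ = S_deep − (α/β)·ΔT = 18.33 − (2.5 × 10⁻⁴/8.1 × 10⁻⁴)·(-1.4) = 18.7621 psu.
Increase required: 18.7621 − 17.55 = 1.2121 psu.

1.21 psu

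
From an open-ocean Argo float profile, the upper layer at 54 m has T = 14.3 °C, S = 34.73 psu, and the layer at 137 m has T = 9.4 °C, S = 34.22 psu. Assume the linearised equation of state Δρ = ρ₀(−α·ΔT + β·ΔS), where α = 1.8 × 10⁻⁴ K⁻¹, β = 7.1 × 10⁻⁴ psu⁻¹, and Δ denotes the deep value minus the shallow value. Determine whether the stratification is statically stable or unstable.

ΔT = 9.4 − 14.3 = -4.9 K and ΔS = 34.22 − 34.73 = -0.51 psu (deep − shallow).
−αΔT = 8.82 × 10⁻⁴; βΔS = -3.621 × 10⁻⁴; sum Δρ/ρ₀ = 5.199 × 10⁻⁴.
Δρ/ρ₀ > 0, so Δρ > 0: deeper water is denser → statically stable.

stable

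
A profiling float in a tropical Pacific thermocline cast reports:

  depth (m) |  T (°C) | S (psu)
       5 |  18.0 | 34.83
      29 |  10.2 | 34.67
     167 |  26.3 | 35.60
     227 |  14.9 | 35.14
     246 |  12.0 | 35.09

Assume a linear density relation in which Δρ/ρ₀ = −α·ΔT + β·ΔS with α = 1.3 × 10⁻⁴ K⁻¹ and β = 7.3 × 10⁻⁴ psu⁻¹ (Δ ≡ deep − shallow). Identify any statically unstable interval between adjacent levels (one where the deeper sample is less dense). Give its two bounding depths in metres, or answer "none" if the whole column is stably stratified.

Evaluate Δρ/ρ₀ = −αΔT + βΔS across each adjacent pair:
  5–29 m: −αΔT+βΔS = −(1.3 × 10⁻⁴)(-7.8)+(7.3 × 10⁻⁴)(-0.16) = 9.0 × 10⁻⁴ → stable
  29–167 m: −αΔT+βΔS = −(1.3 × 10⁻⁴)(+16.1)+(7.3 × 10⁻⁴)(+0.93) = -1.4 × 10⁻³ → UNSTABLE
  167–227 m: −αΔT+βΔS = −(1.3 × 10⁻⁴)(-11.4)+(7.3 × 10⁻⁴)(-0.46) = 1.1 × 10⁻³ → stable
  227–246 m: −αΔT+βΔS = −(1.3 × 10⁻⁴)(-2.9)+(7.3 × 10⁻⁴)(-0.05) = 3.4 × 10⁻⁴ → stable
The 29–167 m interval has Δρ < 0: lighter water underlies denser water.

29–167 m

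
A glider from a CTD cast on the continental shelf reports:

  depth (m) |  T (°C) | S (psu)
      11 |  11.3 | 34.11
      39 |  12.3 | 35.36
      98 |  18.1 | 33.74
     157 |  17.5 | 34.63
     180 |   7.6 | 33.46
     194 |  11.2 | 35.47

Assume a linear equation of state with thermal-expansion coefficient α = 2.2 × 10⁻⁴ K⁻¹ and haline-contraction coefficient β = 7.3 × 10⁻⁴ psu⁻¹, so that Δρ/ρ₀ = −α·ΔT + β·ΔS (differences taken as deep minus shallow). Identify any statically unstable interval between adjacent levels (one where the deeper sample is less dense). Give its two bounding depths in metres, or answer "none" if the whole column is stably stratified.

39–98 m

Evaluate Δρ/ρ₀ = −αΔT + βΔS across each adjacent pair:
  11–39 m: −αΔT+βΔS = −(2.2 × 10⁻⁴)(+1.0)+(7.3 × 10⁻⁴)(+1.25) = 6.9 × 10⁻⁴ → stable
  39–98 m: −αΔT+βΔS = −(2.2 × 10⁻⁴)(+5.8)+(7.3 × 10⁻⁴)(-1.62) = -2.5 × 10⁻³ → UNSTABLE
  98–157 m: −αΔT+βΔS = −(2.2 × 10⁻⁴)(-0.6)+(7.3 × 10⁻⁴)(+0.89) = 7.8 × 10⁻⁴ → stable
  157–180 m: −αΔT+βΔS = −(2.2 × 10⁻⁴)(-9.9)+(7.3 × 10⁻⁴)(-1.17) = 1.3 × 10⁻³ → stable
  180–194 m: −αΔT+βΔS = −(2.2 × 10⁻⁴)(+3.6)+(7.3 × 10⁻⁴)(+2.01) = 6.8 × 10⁻⁴ → stable
The 39–98 m interval has Δρ < 0: lighter water underlies denser water.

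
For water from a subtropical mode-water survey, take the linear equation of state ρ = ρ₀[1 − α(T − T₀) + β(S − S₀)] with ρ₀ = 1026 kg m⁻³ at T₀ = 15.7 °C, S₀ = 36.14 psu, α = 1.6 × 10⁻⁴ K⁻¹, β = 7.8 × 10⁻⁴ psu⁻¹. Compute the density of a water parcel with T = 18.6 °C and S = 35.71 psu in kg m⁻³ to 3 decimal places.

1025.180 kg m⁻³

T − T₀ = +2.9 K, S − S₀ = -0.43 psu.
Bracket = 1 − α·(+2.9) + β·(-0.43) = 1 + (-7.994 × 10⁻⁴) = 0.9992006.
ρ = 1026 × 0.9992006 = 1025.180 kg m⁻³.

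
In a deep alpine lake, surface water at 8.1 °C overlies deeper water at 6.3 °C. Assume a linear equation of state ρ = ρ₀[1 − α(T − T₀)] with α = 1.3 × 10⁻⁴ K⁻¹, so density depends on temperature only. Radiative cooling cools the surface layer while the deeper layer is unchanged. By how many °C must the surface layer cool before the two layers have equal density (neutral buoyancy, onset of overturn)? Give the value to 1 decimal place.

1.8 °C

With temperature the only control, equal density requires T_surf′ = T_deep.
T_surf′ = 6.3 °C.
Cooling required: 8.1 − 6.3 = 1.8 °C.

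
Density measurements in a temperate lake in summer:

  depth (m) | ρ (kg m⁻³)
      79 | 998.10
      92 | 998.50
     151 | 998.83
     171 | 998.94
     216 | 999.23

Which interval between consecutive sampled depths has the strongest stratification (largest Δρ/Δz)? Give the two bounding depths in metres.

79–92 m

Compute the density gradient over each adjacent pair:
  79–92 m: Δρ/Δz = 0.40/13 = 0.031 kg m⁻⁴
  92–151 m: Δρ/Δz = 0.33/59 = 5.6 × 10⁻³ kg m⁻⁴
  151–171 m: Δρ/Δz = 0.11/20 = 5.5 × 10⁻³ kg m⁻⁴
  171–216 m: Δρ/Δz = 0.29/45 = 6.4 × 10⁻³ kg m⁻⁴
The largest gradient is in the 79–92 m interval — the pycnocline.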